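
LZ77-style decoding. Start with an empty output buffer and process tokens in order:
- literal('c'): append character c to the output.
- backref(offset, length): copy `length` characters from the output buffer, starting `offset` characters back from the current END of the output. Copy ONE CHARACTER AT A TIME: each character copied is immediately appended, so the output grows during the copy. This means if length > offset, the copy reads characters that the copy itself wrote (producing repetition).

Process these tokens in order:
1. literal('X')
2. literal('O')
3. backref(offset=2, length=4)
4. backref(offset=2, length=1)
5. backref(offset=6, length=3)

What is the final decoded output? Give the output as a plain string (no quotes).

Token 1: literal('X'). Output: "X"
Token 2: literal('O'). Output: "XO"
Token 3: backref(off=2, len=4) (overlapping!). Copied 'XOXO' from pos 0. Output: "XOXOXO"
Token 4: backref(off=2, len=1). Copied 'X' from pos 4. Output: "XOXOXOX"
Token 5: backref(off=6, len=3). Copied 'OXO' from pos 1. Output: "XOXOXOXOXO"

Answer: XOXOXOXOXO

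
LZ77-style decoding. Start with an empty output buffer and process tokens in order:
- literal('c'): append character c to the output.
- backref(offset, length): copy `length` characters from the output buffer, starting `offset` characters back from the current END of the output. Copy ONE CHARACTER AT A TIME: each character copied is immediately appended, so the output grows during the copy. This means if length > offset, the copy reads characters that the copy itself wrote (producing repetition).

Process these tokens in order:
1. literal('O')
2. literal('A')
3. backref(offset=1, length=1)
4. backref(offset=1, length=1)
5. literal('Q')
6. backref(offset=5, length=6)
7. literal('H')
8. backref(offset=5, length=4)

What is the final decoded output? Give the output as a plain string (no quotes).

Token 1: literal('O'). Output: "O"
Token 2: literal('A'). Output: "OA"
Token 3: backref(off=1, len=1). Copied 'A' from pos 1. Output: "OAA"
Token 4: backref(off=1, len=1). Copied 'A' from pos 2. Output: "OAAA"
Token 5: literal('Q'). Output: "OAAAQ"
Token 6: backref(off=5, len=6) (overlapping!). Copied 'OAAAQO' from pos 0. Output: "OAAAQOAAAQO"
Token 7: literal('H'). Output: "OAAAQOAAAQOH"
Token 8: backref(off=5, len=4). Copied 'AAQO' from pos 7. Output: "OAAAQOAAAQOHAAQO"

Answer: OAAAQOAAAQOHAAQO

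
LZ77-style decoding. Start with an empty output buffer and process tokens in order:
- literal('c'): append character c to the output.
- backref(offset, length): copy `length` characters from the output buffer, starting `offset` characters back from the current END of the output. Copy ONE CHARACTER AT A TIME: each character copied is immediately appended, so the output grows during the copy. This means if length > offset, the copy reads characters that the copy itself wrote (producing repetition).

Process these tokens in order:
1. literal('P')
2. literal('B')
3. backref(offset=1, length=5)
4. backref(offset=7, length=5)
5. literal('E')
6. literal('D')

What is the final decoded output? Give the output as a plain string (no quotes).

Answer: PBBBBBBPBBBBED

Derivation:
Token 1: literal('P'). Output: "P"
Token 2: literal('B'). Output: "PB"
Token 3: backref(off=1, len=5) (overlapping!). Copied 'BBBBB' from pos 1. Output: "PBBBBBB"
Token 4: backref(off=7, len=5). Copied 'PBBBB' from pos 0. Output: "PBBBBBBPBBBB"
Token 5: literal('E'). Output: "PBBBBBBPBBBBE"
Token 6: literal('D'). Output: "PBBBBBBPBBBBED"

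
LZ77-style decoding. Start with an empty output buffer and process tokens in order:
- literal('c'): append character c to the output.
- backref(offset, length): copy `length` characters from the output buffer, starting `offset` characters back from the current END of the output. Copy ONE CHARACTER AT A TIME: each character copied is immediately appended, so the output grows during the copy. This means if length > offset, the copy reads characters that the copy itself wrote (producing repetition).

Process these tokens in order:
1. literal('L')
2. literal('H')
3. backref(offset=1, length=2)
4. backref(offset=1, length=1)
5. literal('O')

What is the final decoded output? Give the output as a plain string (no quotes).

Token 1: literal('L'). Output: "L"
Token 2: literal('H'). Output: "LH"
Token 3: backref(off=1, len=2) (overlapping!). Copied 'HH' from pos 1. Output: "LHHH"
Token 4: backref(off=1, len=1). Copied 'H' from pos 3. Output: "LHHHH"
Token 5: literal('O'). Output: "LHHHHO"

Answer: LHHHHO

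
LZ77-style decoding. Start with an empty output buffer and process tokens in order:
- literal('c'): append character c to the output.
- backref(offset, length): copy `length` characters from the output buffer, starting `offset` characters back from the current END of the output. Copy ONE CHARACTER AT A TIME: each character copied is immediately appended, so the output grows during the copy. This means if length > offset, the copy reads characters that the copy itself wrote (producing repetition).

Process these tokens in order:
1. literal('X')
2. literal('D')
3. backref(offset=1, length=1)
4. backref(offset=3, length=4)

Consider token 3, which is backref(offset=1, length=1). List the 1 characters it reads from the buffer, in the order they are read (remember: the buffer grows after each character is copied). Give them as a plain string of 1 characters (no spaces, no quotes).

Token 1: literal('X'). Output: "X"
Token 2: literal('D'). Output: "XD"
Token 3: backref(off=1, len=1). Buffer before: "XD" (len 2)
  byte 1: read out[1]='D', append. Buffer now: "XDD"

Answer: D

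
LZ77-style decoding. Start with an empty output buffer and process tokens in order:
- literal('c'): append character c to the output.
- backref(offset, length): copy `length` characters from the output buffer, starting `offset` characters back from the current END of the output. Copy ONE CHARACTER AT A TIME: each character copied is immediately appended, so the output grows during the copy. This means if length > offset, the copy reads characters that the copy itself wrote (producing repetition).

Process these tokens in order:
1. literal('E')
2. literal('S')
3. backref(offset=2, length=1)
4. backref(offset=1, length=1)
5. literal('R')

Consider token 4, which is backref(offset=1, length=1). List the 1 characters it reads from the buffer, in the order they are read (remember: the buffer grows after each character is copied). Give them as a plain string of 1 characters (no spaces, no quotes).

Token 1: literal('E'). Output: "E"
Token 2: literal('S'). Output: "ES"
Token 3: backref(off=2, len=1). Copied 'E' from pos 0. Output: "ESE"
Token 4: backref(off=1, len=1). Buffer before: "ESE" (len 3)
  byte 1: read out[2]='E', append. Buffer now: "ESEE"

Answer: E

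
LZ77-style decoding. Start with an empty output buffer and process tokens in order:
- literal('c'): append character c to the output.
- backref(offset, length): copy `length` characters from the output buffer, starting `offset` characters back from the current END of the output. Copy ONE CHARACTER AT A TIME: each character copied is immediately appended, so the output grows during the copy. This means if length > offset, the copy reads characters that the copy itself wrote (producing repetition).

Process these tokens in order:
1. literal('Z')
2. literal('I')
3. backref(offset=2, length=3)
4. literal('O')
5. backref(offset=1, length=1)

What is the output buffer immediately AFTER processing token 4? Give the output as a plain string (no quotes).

Token 1: literal('Z'). Output: "Z"
Token 2: literal('I'). Output: "ZI"
Token 3: backref(off=2, len=3) (overlapping!). Copied 'ZIZ' from pos 0. Output: "ZIZIZ"
Token 4: literal('O'). Output: "ZIZIZO"

Answer: ZIZIZO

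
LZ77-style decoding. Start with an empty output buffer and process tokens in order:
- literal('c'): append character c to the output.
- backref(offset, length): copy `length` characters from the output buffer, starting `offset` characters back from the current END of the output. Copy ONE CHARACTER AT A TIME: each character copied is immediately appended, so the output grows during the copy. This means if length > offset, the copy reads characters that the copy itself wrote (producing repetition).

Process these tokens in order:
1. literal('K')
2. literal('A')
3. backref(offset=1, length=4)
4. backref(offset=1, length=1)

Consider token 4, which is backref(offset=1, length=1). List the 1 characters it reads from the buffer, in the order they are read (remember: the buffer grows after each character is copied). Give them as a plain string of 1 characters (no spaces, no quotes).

Answer: A

Derivation:
Token 1: literal('K'). Output: "K"
Token 2: literal('A'). Output: "KA"
Token 3: backref(off=1, len=4) (overlapping!). Copied 'AAAA' from pos 1. Output: "KAAAAA"
Token 4: backref(off=1, len=1). Buffer before: "KAAAAA" (len 6)
  byte 1: read out[5]='A', append. Buffer now: "KAAAAAA"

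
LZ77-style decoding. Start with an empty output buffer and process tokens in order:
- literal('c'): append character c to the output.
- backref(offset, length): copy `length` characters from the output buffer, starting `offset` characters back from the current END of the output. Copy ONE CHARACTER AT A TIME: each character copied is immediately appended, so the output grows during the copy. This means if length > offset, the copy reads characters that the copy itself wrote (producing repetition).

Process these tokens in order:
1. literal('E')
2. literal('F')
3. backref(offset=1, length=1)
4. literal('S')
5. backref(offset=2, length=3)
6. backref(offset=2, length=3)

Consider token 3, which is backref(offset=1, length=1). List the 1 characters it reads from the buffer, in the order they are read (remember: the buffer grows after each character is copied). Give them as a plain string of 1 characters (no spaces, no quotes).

Answer: F

Derivation:
Token 1: literal('E'). Output: "E"
Token 2: literal('F'). Output: "EF"
Token 3: backref(off=1, len=1). Buffer before: "EF" (len 2)
  byte 1: read out[1]='F', append. Buffer now: "EFF"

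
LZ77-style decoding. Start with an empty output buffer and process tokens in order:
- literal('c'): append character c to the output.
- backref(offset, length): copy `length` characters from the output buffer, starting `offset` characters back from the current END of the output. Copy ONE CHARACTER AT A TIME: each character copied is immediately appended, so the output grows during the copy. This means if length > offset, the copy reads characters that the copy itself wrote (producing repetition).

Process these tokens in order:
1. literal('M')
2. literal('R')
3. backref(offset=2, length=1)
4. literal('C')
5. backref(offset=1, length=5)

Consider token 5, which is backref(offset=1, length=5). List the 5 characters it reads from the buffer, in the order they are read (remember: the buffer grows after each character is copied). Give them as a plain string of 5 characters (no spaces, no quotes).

Answer: CCCCC

Derivation:
Token 1: literal('M'). Output: "M"
Token 2: literal('R'). Output: "MR"
Token 3: backref(off=2, len=1). Copied 'M' from pos 0. Output: "MRM"
Token 4: literal('C'). Output: "MRMC"
Token 5: backref(off=1, len=5). Buffer before: "MRMC" (len 4)
  byte 1: read out[3]='C', append. Buffer now: "MRMCC"
  byte 2: read out[4]='C', append. Buffer now: "MRMCCC"
  byte 3: read out[5]='C', append. Buffer now: "MRMCCCC"
  byte 4: read out[6]='C', append. Buffer now: "MRMCCCCC"
  byte 5: read out[7]='C', append. Buffer now: "MRMCCCCCC"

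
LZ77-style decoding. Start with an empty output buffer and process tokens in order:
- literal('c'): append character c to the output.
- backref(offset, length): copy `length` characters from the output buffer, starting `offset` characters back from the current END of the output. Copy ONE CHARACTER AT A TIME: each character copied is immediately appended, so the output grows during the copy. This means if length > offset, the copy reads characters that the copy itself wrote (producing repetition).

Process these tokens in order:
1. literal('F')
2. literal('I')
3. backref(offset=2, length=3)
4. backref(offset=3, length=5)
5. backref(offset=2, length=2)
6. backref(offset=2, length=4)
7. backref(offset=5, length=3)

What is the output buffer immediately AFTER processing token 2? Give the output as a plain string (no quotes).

Token 1: literal('F'). Output: "F"
Token 2: literal('I'). Output: "FI"

Answer: FI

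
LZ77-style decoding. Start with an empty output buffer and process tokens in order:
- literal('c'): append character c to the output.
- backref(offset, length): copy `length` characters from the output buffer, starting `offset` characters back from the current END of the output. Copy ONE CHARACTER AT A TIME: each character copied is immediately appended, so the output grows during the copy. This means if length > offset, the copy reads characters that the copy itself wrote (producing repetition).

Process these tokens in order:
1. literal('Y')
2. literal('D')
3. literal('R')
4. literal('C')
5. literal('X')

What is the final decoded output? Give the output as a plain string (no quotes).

Answer: YDRCX

Derivation:
Token 1: literal('Y'). Output: "Y"
Token 2: literal('D'). Output: "YD"
Token 3: literal('R'). Output: "YDR"
Token 4: literal('C'). Output: "YDRC"
Token 5: literal('X'). Output: "YDRCX"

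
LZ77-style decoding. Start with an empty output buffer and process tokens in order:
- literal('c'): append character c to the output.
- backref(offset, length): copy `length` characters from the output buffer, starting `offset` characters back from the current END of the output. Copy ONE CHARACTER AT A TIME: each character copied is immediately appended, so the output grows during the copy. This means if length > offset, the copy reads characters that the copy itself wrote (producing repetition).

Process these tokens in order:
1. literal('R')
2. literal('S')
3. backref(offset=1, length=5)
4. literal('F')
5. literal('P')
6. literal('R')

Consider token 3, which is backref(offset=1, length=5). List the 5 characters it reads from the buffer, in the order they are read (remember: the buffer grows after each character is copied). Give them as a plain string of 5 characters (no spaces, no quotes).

Token 1: literal('R'). Output: "R"
Token 2: literal('S'). Output: "RS"
Token 3: backref(off=1, len=5). Buffer before: "RS" (len 2)
  byte 1: read out[1]='S', append. Buffer now: "RSS"
  byte 2: read out[2]='S', append. Buffer now: "RSSS"
  byte 3: read out[3]='S', append. Buffer now: "RSSSS"
  byte 4: read out[4]='S', append. Buffer now: "RSSSSS"
  byte 5: read out[5]='S', append. Buffer now: "RSSSSSS"

Answer: SSSSS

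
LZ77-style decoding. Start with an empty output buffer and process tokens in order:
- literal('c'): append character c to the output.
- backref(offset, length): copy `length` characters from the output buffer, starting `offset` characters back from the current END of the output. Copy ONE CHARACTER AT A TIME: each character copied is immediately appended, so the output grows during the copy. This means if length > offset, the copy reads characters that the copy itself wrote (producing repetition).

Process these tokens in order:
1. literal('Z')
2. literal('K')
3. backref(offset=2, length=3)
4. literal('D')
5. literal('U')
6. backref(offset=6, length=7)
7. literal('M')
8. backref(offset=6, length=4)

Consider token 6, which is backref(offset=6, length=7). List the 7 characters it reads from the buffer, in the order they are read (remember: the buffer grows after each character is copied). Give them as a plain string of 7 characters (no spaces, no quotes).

Token 1: literal('Z'). Output: "Z"
Token 2: literal('K'). Output: "ZK"
Token 3: backref(off=2, len=3) (overlapping!). Copied 'ZKZ' from pos 0. Output: "ZKZKZ"
Token 4: literal('D'). Output: "ZKZKZD"
Token 5: literal('U'). Output: "ZKZKZDU"
Token 6: backref(off=6, len=7). Buffer before: "ZKZKZDU" (len 7)
  byte 1: read out[1]='K', append. Buffer now: "ZKZKZDUK"
  byte 2: read out[2]='Z', append. Buffer now: "ZKZKZDUKZ"
  byte 3: read out[3]='K', append. Buffer now: "ZKZKZDUKZK"
  byte 4: read out[4]='Z', append. Buffer now: "ZKZKZDUKZKZ"
  byte 5: read out[5]='D', append. Buffer now: "ZKZKZDUKZKZD"
  byte 6: read out[6]='U', append. Buffer now: "ZKZKZDUKZKZDU"
  byte 7: read out[7]='K', append. Buffer now: "ZKZKZDUKZKZDUK"

Answer: KZKZDUK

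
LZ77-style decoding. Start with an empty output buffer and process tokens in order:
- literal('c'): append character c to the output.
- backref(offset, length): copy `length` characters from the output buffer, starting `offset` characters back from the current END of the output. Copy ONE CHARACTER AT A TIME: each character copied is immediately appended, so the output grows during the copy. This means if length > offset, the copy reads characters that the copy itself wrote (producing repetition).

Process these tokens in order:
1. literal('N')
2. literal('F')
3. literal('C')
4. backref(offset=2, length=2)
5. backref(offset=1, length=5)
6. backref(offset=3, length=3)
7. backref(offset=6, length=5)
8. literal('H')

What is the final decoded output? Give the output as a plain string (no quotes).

Token 1: literal('N'). Output: "N"
Token 2: literal('F'). Output: "NF"
Token 3: literal('C'). Output: "NFC"
Token 4: backref(off=2, len=2). Copied 'FC' from pos 1. Output: "NFCFC"
Token 5: backref(off=1, len=5) (overlapping!). Copied 'CCCCC' from pos 4. Output: "NFCFCCCCCC"
Token 6: backref(off=3, len=3). Copied 'CCC' from pos 7. Output: "NFCFCCCCCCCCC"
Token 7: backref(off=6, len=5). Copied 'CCCCC' from pos 7. Output: "NFCFCCCCCCCCCCCCCC"
Token 8: literal('H'). Output: "NFCFCCCCCCCCCCCCCCH"

Answer: NFCFCCCCCCCCCCCCCCH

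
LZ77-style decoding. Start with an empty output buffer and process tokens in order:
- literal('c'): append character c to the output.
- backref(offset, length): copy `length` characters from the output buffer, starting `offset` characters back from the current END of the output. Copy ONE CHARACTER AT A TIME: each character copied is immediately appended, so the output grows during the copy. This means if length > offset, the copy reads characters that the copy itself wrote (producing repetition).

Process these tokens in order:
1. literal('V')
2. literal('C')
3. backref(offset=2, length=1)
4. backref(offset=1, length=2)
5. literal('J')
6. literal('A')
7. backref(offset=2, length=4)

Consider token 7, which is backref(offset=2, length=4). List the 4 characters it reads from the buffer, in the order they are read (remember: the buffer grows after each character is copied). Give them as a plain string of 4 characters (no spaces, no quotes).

Token 1: literal('V'). Output: "V"
Token 2: literal('C'). Output: "VC"
Token 3: backref(off=2, len=1). Copied 'V' from pos 0. Output: "VCV"
Token 4: backref(off=1, len=2) (overlapping!). Copied 'VV' from pos 2. Output: "VCVVV"
Token 5: literal('J'). Output: "VCVVVJ"
Token 6: literal('A'). Output: "VCVVVJA"
Token 7: backref(off=2, len=4). Buffer before: "VCVVVJA" (len 7)
  byte 1: read out[5]='J', append. Buffer now: "VCVVVJAJ"
  byte 2: read out[6]='A', append. Buffer now: "VCVVVJAJA"
  byte 3: read out[7]='J', append. Buffer now: "VCVVVJAJAJ"
  byte 4: read out[8]='A', append. Buffer now: "VCVVVJAJAJA"

Answer: JAJA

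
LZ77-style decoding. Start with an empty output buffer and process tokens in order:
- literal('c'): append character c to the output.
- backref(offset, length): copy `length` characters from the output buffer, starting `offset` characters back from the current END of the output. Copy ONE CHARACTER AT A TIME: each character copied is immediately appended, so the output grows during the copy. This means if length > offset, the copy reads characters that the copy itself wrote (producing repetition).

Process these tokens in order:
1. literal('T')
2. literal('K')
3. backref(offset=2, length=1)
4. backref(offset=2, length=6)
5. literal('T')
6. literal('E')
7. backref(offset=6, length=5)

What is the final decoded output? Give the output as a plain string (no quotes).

Token 1: literal('T'). Output: "T"
Token 2: literal('K'). Output: "TK"
Token 3: backref(off=2, len=1). Copied 'T' from pos 0. Output: "TKT"
Token 4: backref(off=2, len=6) (overlapping!). Copied 'KTKTKT' from pos 1. Output: "TKTKTKTKT"
Token 5: literal('T'). Output: "TKTKTKTKTT"
Token 6: literal('E'). Output: "TKTKTKTKTTE"
Token 7: backref(off=6, len=5). Copied 'KTKTT' from pos 5. Output: "TKTKTKTKTTEKTKTT"

Answer: TKTKTKTKTTEKTKTT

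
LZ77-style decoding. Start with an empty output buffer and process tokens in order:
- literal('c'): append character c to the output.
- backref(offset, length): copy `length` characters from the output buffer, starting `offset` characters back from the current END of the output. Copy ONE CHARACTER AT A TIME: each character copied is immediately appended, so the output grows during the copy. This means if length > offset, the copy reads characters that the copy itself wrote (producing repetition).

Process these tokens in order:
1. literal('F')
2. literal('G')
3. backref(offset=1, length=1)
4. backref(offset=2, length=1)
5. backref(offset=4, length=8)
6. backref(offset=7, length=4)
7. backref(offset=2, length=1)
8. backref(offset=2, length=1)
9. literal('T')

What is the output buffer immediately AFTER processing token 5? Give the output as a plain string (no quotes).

Token 1: literal('F'). Output: "F"
Token 2: literal('G'). Output: "FG"
Token 3: backref(off=1, len=1). Copied 'G' from pos 1. Output: "FGG"
Token 4: backref(off=2, len=1). Copied 'G' from pos 1. Output: "FGGG"
Token 5: backref(off=4, len=8) (overlapping!). Copied 'FGGGFGGG' from pos 0. Output: "FGGGFGGGFGGG"

Answer: FGGGFGGGFGGG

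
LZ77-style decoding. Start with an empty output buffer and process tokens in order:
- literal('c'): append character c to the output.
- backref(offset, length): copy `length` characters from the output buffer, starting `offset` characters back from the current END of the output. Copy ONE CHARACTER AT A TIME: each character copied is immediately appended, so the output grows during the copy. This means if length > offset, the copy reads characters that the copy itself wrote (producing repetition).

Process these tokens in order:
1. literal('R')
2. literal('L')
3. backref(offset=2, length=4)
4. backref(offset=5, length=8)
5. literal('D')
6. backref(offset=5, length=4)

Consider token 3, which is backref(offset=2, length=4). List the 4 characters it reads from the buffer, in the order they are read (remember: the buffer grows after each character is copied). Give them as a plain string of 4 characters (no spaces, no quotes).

Answer: RLRL

Derivation:
Token 1: literal('R'). Output: "R"
Token 2: literal('L'). Output: "RL"
Token 3: backref(off=2, len=4). Buffer before: "RL" (len 2)
  byte 1: read out[0]='R', append. Buffer now: "RLR"
  byte 2: read out[1]='L', append. Buffer now: "RLRL"
  byte 3: read out[2]='R', append. Buffer now: "RLRLR"
  byte 4: read out[3]='L', append. Buffer now: "RLRLRL"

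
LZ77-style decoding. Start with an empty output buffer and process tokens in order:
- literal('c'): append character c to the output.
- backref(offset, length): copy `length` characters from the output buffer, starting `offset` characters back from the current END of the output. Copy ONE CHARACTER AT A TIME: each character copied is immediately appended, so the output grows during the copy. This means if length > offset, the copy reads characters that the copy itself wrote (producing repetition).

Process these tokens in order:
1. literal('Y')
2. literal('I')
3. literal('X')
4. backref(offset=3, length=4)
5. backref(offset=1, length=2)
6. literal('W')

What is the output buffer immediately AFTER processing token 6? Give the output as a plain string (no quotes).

Token 1: literal('Y'). Output: "Y"
Token 2: literal('I'). Output: "YI"
Token 3: literal('X'). Output: "YIX"
Token 4: backref(off=3, len=4) (overlapping!). Copied 'YIXY' from pos 0. Output: "YIXYIXY"
Token 5: backref(off=1, len=2) (overlapping!). Copied 'YY' from pos 6. Output: "YIXYIXYYY"
Token 6: literal('W'). Output: "YIXYIXYYYW"

Answer: YIXYIXYYYW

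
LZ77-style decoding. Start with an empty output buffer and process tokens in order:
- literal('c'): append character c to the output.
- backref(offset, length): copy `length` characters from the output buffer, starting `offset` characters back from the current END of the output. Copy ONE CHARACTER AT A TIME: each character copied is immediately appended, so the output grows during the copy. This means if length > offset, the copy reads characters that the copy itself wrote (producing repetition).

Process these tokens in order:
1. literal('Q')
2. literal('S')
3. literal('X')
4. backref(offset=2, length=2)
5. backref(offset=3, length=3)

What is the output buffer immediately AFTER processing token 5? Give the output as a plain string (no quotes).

Token 1: literal('Q'). Output: "Q"
Token 2: literal('S'). Output: "QS"
Token 3: literal('X'). Output: "QSX"
Token 4: backref(off=2, len=2). Copied 'SX' from pos 1. Output: "QSXSX"
Token 5: backref(off=3, len=3). Copied 'XSX' from pos 2. Output: "QSXSXXSX"

Answer: QSXSXXSX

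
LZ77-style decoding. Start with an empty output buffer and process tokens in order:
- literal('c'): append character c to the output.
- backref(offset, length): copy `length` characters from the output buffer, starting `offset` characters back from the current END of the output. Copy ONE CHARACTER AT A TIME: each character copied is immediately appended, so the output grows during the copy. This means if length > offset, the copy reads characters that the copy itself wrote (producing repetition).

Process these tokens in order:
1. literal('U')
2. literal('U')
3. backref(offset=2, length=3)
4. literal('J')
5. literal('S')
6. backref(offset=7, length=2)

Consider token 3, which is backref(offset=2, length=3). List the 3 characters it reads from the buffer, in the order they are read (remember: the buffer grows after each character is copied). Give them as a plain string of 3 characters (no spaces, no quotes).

Answer: UUU

Derivation:
Token 1: literal('U'). Output: "U"
Token 2: literal('U'). Output: "UU"
Token 3: backref(off=2, len=3). Buffer before: "UU" (len 2)
  byte 1: read out[0]='U', append. Buffer now: "UUU"
  byte 2: read out[1]='U', append. Buffer now: "UUUU"
  byte 3: read out[2]='U', append. Buffer now: "UUUUU"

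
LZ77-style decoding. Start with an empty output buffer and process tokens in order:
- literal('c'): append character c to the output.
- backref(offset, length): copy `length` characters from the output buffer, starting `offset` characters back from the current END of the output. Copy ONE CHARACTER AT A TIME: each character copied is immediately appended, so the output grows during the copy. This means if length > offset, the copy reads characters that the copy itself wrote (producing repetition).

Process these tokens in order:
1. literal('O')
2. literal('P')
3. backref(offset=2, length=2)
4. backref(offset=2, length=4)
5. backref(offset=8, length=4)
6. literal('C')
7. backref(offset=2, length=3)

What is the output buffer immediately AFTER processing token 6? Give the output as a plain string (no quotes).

Answer: OPOPOPOPOPOPC

Derivation:
Token 1: literal('O'). Output: "O"
Token 2: literal('P'). Output: "OP"
Token 3: backref(off=2, len=2). Copied 'OP' from pos 0. Output: "OPOP"
Token 4: backref(off=2, len=4) (overlapping!). Copied 'OPOP' from pos 2. Output: "OPOPOPOP"
Token 5: backref(off=8, len=4). Copied 'OPOP' from pos 0. Output: "OPOPOPOPOPOP"
Token 6: literal('C'). Output: "OPOPOPOPOPOPC"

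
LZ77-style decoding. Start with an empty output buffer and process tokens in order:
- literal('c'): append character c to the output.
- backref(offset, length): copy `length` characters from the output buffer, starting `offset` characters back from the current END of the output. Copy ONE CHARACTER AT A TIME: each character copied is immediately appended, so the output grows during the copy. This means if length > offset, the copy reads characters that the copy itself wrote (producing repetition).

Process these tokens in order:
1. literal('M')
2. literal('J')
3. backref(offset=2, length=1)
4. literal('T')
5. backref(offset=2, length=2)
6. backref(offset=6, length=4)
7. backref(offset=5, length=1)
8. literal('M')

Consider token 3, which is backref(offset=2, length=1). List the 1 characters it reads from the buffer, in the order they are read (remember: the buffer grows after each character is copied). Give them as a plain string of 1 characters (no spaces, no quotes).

Answer: M

Derivation:
Token 1: literal('M'). Output: "M"
Token 2: literal('J'). Output: "MJ"
Token 3: backref(off=2, len=1). Buffer before: "MJ" (len 2)
  byte 1: read out[0]='M', append. Buffer now: "MJM"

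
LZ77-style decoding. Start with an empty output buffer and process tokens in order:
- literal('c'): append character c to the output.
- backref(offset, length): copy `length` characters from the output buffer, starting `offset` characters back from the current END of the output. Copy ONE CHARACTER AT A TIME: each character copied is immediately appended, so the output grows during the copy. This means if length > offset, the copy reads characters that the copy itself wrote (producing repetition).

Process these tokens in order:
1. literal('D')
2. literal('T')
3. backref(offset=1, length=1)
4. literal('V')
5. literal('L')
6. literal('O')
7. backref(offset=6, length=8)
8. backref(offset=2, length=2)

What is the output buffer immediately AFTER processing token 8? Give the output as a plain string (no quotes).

Token 1: literal('D'). Output: "D"
Token 2: literal('T'). Output: "DT"
Token 3: backref(off=1, len=1). Copied 'T' from pos 1. Output: "DTT"
Token 4: literal('V'). Output: "DTTV"
Token 5: literal('L'). Output: "DTTVL"
Token 6: literal('O'). Output: "DTTVLO"
Token 7: backref(off=6, len=8) (overlapping!). Copied 'DTTVLODT' from pos 0. Output: "DTTVLODTTVLODT"
Token 8: backref(off=2, len=2). Copied 'DT' from pos 12. Output: "DTTVLODTTVLODTDT"

Answer: DTTVLODTTVLODTDT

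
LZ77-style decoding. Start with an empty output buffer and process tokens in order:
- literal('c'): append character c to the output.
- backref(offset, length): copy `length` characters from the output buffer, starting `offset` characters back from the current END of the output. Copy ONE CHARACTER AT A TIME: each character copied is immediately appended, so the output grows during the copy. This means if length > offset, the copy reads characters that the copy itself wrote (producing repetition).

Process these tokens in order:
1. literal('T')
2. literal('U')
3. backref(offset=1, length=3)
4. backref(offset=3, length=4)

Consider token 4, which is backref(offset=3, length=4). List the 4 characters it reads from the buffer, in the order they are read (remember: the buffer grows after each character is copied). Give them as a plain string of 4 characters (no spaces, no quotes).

Answer: UUUU

Derivation:
Token 1: literal('T'). Output: "T"
Token 2: literal('U'). Output: "TU"
Token 3: backref(off=1, len=3) (overlapping!). Copied 'UUU' from pos 1. Output: "TUUUU"
Token 4: backref(off=3, len=4). Buffer before: "TUUUU" (len 5)
  byte 1: read out[2]='U', append. Buffer now: "TUUUUU"
  byte 2: read out[3]='U', append. Buffer now: "TUUUUUU"
  byte 3: read out[4]='U', append. Buffer now: "TUUUUUUU"
  byte 4: read out[5]='U', append. Buffer now: "TUUUUUUUU"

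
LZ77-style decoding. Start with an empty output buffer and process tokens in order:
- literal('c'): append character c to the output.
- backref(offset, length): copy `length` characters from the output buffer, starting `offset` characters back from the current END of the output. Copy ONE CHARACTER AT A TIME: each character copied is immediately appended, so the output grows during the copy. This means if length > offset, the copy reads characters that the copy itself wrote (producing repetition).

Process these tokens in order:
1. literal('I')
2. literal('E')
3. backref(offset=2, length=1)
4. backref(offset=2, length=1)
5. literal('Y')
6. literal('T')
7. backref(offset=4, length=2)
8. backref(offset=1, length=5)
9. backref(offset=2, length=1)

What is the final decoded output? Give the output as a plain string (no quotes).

Answer: IEIEYTIEEEEEEE

Derivation:
Token 1: literal('I'). Output: "I"
Token 2: literal('E'). Output: "IE"
Token 3: backref(off=2, len=1). Copied 'I' from pos 0. Output: "IEI"
Token 4: backref(off=2, len=1). Copied 'E' from pos 1. Output: "IEIE"
Token 5: literal('Y'). Output: "IEIEY"
Token 6: literal('T'). Output: "IEIEYT"
Token 7: backref(off=4, len=2). Copied 'IE' from pos 2. Output: "IEIEYTIE"
Token 8: backref(off=1, len=5) (overlapping!). Copied 'EEEEE' from pos 7. Output: "IEIEYTIEEEEEE"
Token 9: backref(off=2, len=1). Copied 'E' from pos 11. Output: "IEIEYTIEEEEEEE"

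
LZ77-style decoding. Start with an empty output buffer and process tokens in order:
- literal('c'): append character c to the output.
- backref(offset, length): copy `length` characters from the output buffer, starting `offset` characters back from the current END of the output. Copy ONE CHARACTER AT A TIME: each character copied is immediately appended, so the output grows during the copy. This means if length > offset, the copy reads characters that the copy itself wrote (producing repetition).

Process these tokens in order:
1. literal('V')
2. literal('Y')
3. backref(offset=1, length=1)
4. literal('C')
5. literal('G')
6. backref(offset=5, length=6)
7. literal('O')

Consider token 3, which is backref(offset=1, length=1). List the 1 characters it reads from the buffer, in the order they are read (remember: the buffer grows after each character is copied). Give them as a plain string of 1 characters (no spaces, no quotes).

Token 1: literal('V'). Output: "V"
Token 2: literal('Y'). Output: "VY"
Token 3: backref(off=1, len=1). Buffer before: "VY" (len 2)
  byte 1: read out[1]='Y', append. Buffer now: "VYY"

Answer: Y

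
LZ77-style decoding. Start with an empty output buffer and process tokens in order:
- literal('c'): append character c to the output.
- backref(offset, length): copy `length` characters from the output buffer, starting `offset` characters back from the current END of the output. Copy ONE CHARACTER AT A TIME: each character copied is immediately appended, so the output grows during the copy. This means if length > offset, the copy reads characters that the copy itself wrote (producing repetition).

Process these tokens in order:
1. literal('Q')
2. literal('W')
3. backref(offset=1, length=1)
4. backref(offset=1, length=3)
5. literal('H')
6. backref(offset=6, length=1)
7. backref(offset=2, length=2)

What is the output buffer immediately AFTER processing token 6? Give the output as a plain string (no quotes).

Answer: QWWWWWHW

Derivation:
Token 1: literal('Q'). Output: "Q"
Token 2: literal('W'). Output: "QW"
Token 3: backref(off=1, len=1). Copied 'W' from pos 1. Output: "QWW"
Token 4: backref(off=1, len=3) (overlapping!). Copied 'WWW' from pos 2. Output: "QWWWWW"
Token 5: literal('H'). Output: "QWWWWWH"
Token 6: backref(off=6, len=1). Copied 'W' from pos 1. Output: "QWWWWWHW"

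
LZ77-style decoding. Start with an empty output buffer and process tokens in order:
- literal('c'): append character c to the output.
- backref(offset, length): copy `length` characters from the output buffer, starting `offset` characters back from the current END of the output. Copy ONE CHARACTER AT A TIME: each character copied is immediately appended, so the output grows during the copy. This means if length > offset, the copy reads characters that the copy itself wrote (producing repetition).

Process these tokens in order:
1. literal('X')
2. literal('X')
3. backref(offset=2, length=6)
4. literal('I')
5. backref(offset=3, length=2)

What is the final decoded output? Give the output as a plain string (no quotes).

Token 1: literal('X'). Output: "X"
Token 2: literal('X'). Output: "XX"
Token 3: backref(off=2, len=6) (overlapping!). Copied 'XXXXXX' from pos 0. Output: "XXXXXXXX"
Token 4: literal('I'). Output: "XXXXXXXXI"
Token 5: backref(off=3, len=2). Copied 'XX' from pos 6. Output: "XXXXXXXXIXX"

Answer: XXXXXXXXIXX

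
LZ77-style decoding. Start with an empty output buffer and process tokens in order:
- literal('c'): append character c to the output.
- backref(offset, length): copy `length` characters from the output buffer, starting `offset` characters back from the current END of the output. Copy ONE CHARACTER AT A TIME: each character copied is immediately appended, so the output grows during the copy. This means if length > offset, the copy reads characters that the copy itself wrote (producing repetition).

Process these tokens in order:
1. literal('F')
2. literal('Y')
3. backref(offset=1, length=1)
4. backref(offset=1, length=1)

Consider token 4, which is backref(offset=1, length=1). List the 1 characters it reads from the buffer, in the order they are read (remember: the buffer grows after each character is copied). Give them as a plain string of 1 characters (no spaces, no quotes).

Answer: Y

Derivation:
Token 1: literal('F'). Output: "F"
Token 2: literal('Y'). Output: "FY"
Token 3: backref(off=1, len=1). Copied 'Y' from pos 1. Output: "FYY"
Token 4: backref(off=1, len=1). Buffer before: "FYY" (len 3)
  byte 1: read out[2]='Y', append. Buffer now: "FYYY"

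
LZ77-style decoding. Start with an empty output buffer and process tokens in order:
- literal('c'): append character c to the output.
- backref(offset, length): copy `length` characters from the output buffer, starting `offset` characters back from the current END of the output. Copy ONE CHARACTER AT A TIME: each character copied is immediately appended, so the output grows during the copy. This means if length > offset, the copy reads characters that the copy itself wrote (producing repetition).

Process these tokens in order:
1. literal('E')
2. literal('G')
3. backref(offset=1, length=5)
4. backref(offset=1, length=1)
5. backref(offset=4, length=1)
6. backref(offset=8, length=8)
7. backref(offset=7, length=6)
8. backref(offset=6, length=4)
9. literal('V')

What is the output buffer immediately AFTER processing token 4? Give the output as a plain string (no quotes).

Token 1: literal('E'). Output: "E"
Token 2: literal('G'). Output: "EG"
Token 3: backref(off=1, len=5) (overlapping!). Copied 'GGGGG' from pos 1. Output: "EGGGGGG"
Token 4: backref(off=1, len=1). Copied 'G' from pos 6. Output: "EGGGGGGG"

Answer: EGGGGGGG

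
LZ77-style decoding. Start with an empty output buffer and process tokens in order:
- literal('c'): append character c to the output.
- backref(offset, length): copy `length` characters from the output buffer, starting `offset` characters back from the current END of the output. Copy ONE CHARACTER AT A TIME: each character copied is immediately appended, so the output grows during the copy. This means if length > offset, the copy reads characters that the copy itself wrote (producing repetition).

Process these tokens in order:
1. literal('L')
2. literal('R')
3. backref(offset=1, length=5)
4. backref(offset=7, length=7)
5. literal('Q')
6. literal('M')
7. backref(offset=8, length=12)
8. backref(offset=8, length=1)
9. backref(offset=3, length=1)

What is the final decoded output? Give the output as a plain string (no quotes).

Token 1: literal('L'). Output: "L"
Token 2: literal('R'). Output: "LR"
Token 3: backref(off=1, len=5) (overlapping!). Copied 'RRRRR' from pos 1. Output: "LRRRRRR"
Token 4: backref(off=7, len=7). Copied 'LRRRRRR' from pos 0. Output: "LRRRRRRLRRRRRR"
Token 5: literal('Q'). Output: "LRRRRRRLRRRRRRQ"
Token 6: literal('M'). Output: "LRRRRRRLRRRRRRQM"
Token 7: backref(off=8, len=12) (overlapping!). Copied 'RRRRRRQMRRRR' from pos 8. Output: "LRRRRRRLRRRRRRQMRRRRRRQMRRRR"
Token 8: backref(off=8, len=1). Copied 'R' from pos 20. Output: "LRRRRRRLRRRRRRQMRRRRRRQMRRRRR"
Token 9: backref(off=3, len=1). Copied 'R' from pos 26. Output: "LRRRRRRLRRRRRRQMRRRRRRQMRRRRRR"

Answer: LRRRRRRLRRRRRRQMRRRRRRQMRRRRRR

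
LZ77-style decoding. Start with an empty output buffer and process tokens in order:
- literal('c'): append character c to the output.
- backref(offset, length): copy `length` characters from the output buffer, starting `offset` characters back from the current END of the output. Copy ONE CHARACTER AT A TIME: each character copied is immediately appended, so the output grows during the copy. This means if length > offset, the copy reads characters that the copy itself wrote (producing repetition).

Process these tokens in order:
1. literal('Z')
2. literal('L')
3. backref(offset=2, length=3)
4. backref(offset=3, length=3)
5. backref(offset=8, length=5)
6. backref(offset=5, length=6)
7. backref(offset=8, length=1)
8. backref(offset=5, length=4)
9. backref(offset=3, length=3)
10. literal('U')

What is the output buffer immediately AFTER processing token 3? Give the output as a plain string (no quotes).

Token 1: literal('Z'). Output: "Z"
Token 2: literal('L'). Output: "ZL"
Token 3: backref(off=2, len=3) (overlapping!). Copied 'ZLZ' from pos 0. Output: "ZLZLZ"

Answer: ZLZLZ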